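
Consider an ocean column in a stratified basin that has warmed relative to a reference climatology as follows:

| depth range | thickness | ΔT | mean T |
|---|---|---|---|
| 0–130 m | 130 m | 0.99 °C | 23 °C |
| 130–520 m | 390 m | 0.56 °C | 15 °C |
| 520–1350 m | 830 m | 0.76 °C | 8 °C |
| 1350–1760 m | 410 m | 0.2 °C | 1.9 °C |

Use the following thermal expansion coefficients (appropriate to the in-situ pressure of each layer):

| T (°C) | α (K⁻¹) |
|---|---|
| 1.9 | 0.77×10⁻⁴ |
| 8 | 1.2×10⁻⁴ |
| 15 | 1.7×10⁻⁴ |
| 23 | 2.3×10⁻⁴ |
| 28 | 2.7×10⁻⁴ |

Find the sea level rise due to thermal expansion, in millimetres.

Layer 1 at 23 °C → α = 2.3×10⁻⁴ K⁻¹
Layer 2 at 15 °C → α = 1.7×10⁻⁴ K⁻¹
Layer 3 at 8 °C → α = 1.2×10⁻⁴ K⁻¹
Layer 4 at 1.9 °C → α = 0.77×10⁻⁴ K⁻¹
0–130 m: 0.99 × 130 × 2.3×10⁻⁴ = 0.029601 m
130–520 m: 390 × 1.7×10⁻⁴ × 0.56 = 0.037128 m
0.76 × 1.2×10⁻⁴ × 830 = 0.075696 m
Layer 4: 410 × 0.77×10⁻⁴ × 0.2 = 0.006314 m
Δh = 0.029601 + 0.037128 + 0.075696 + 0.006314 = 0.148739 m

149 mm of thermosteric rise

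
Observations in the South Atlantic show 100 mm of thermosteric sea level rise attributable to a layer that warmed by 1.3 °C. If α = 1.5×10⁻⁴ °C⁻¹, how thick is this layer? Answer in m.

H ≈ 510 m

H = Δh/(αΔT) = 0.1 / (1.5×10⁻⁴ × 1.3) ≈ 512.8 m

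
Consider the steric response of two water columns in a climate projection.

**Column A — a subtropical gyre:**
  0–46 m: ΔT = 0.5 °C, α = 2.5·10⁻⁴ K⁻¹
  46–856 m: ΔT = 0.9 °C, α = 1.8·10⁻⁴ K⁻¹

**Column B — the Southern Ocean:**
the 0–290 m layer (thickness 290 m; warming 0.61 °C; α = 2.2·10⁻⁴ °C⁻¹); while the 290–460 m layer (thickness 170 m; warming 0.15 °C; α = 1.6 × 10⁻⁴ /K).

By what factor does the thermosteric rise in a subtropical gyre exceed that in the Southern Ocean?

≈ 3.2×

A 0–46 m: 2.5×10⁻⁴ × 46 × 0.5 = 0.00575 m
A 46–856 m: 810 × 0.9 × 1.8×10⁻⁴ = 0.13122 m
A total: 0.13697 m
B 0–290 m: 2.2×10⁻⁴ × 0.61 × 290 = 0.038918 m
B 290–460 m: 170 × 1.6×10⁻⁴ × 0.15 = 0.00408 m
B total: 0.042998 m
Ratio: 0.13697 / 0.042998 ≈ 3.185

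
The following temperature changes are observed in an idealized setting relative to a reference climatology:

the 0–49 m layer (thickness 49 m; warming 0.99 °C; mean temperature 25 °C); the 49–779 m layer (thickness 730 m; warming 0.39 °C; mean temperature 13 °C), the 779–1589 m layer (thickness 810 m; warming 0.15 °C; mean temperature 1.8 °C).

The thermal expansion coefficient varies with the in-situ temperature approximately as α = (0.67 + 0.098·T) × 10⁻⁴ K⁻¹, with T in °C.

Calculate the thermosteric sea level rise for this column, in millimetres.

80.8 mm

Layer 1: α = (0.67 + 0.098×25)×10⁻⁴ = 3.12×10⁻⁴ K⁻¹
Layer 2: α = (0.67 + 0.098×13)×10⁻⁴ = 1.944×10⁻⁴ K⁻¹
Layer 3: α = (0.67 + 0.098×1.8)×10⁻⁴ = 0.8464×10⁻⁴ K⁻¹
49 × 0.99 × 3.12×10⁻⁴ = 0.01513512 m
0.39 × 1.944×10⁻⁴ × 730 = 0.05534568 m
810 × 0.8464×10⁻⁴ × 0.15 = 0.01028376 m
Δh = 0.01513512 + 0.05534568 + 0.01028376 = 0.08076456 m ≈ 80.8 mm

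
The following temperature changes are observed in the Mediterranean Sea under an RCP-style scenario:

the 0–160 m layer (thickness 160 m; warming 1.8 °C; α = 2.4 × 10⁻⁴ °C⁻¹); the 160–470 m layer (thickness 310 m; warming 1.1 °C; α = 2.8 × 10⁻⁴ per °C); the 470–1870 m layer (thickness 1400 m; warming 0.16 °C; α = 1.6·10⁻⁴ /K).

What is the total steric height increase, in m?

1.8 × 160 × 2.4×10⁻⁴ = 0.06912 m
1.1 × 2.8×10⁻⁴ × 310 = 0.09548 m
470–1870 m: 0.16 × 1.6×10⁻⁴ × 1400 = 0.03584 m
Δh = 0.06912 + 0.09548 + 0.03584 = 0.20044 m ≈ 0.200 m

0.200 m of thermosteric rise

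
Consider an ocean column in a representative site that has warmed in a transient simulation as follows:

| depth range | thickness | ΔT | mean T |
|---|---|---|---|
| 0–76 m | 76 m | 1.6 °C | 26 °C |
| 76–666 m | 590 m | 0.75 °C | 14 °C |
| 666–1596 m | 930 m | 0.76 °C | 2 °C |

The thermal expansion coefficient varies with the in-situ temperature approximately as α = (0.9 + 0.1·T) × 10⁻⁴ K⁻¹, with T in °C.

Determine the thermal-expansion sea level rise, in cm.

about 22.2 cm

Layer 1: α = (0.9 + 0.1×26)×10⁻⁴ = 3.5×10⁻⁴ K⁻¹
Layer 2: α = (0.9 + 0.1×14)×10⁻⁴ = 2.3×10⁻⁴ K⁻¹
Layer 3: α = (0.9 + 0.1×2)×10⁻⁴ = 1.1×10⁻⁴ K⁻¹
76 × 3.5×10⁻⁴ × 1.6 = 0.04256 m
Layer 2: 0.75 × 590 × 2.3×10⁻⁴ = 0.101775 m
666–1596 m: 1.1×10⁻⁴ × 0.76 × 930 = 0.077748 m
Δh = 0.04256 + 0.101775 + 0.077748 = 0.222083 m ≈ 22.2 cm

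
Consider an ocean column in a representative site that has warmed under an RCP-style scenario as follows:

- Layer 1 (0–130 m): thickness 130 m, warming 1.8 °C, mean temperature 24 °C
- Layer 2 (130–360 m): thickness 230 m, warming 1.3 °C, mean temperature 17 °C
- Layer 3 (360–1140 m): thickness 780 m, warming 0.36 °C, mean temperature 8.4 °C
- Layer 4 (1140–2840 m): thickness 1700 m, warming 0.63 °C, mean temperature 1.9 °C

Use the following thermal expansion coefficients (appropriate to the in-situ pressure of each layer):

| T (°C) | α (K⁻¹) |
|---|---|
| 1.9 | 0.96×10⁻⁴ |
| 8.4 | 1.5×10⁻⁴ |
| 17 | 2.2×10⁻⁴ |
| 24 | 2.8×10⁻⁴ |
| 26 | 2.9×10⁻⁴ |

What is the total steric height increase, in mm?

Δh ≈ 276 mm

Layer 1 at 24 °C → α = 2.8×10⁻⁴ K⁻¹
Layer 2 at 17 °C → α = 2.2×10⁻⁴ K⁻¹
Layer 3 at 8.4 °C → α = 1.5×10⁻⁴ K⁻¹
Layer 4 at 1.9 °C → α = 0.96×10⁻⁴ K⁻¹
0–130 m: 2.8×10⁻⁴ × 130 × 1.8 = 0.06552 m
Layer 2: 230 × 2.2×10⁻⁴ × 1.3 = 0.06578 m
1.5×10⁻⁴ × 780 × 0.36 = 0.04212 m
Layer 4: 0.96×10⁻⁴ × 0.63 × 1700 = 0.102816 m
Δh = 0.06552 + 0.06578 + 0.04212 + 0.102816 = 0.276236 m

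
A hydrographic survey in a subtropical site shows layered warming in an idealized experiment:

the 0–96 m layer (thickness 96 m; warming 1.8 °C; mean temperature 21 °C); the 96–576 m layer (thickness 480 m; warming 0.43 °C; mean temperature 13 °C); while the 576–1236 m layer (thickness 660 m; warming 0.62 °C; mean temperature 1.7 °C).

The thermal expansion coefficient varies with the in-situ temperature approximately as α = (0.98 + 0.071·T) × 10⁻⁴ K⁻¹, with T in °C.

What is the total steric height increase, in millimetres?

Layer 1: α = (0.98 + 0.071×21)×10⁻⁴ = 2.471×10⁻⁴ K⁻¹
Layer 2: α = (0.98 + 0.071×13)×10⁻⁴ = 1.903×10⁻⁴ K⁻¹
Layer 3: α = (0.98 + 0.071×1.7)×10⁻⁴ = 1.1007×10⁻⁴ K⁻¹
Layer 1: 2.471×10⁻⁴ × 96 × 1.8 = 0.04269888 m
Layer 2: 0.43 × 1.903×10⁻⁴ × 480 = 0.03927792 m
1.1007×10⁻⁴ × 0.62 × 660 = 0.045040644 m
Δh = 0.04269888 + 0.03927792 + 0.045040644 = 0.127017444 m

127 mm of thermosteric rise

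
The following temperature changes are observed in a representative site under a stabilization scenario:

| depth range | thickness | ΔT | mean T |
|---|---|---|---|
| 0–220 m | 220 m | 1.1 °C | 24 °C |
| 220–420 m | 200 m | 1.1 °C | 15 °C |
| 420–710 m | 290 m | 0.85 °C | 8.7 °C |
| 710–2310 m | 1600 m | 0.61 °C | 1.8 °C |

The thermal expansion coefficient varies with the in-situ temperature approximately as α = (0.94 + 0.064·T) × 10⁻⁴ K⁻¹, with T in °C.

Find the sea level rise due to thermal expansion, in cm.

Layer 1: α = (0.94 + 0.064×24)×10⁻⁴ = 2.476×10⁻⁴ K⁻¹
Layer 2: α = (0.94 + 0.064×15)×10⁻⁴ = 1.9×10⁻⁴ K⁻¹
Layer 3: α = (0.94 + 0.064×8.7)×10⁻⁴ = 1.4968×10⁻⁴ K⁻¹
Layer 4: α = (0.94 + 0.064×1.8)×10⁻⁴ = 1.0552×10⁻⁴ K⁻¹
2.476×10⁻⁴ × 1.1 × 220 = 0.0599192 m
220–420 m: 1.1 × 200 × 1.9×10⁻⁴ = 0.04180 m
1.4968×10⁻⁴ × 0.85 × 290 = 0.03689612 m
710–2310 m: 1600 × 1.0552×10⁻⁴ × 0.61 = 0.10298752 m
Δh = 0.0599192 + 0.04180 + 0.03689612 + 0.10298752 = 0.24160284 m

about 24.2 cm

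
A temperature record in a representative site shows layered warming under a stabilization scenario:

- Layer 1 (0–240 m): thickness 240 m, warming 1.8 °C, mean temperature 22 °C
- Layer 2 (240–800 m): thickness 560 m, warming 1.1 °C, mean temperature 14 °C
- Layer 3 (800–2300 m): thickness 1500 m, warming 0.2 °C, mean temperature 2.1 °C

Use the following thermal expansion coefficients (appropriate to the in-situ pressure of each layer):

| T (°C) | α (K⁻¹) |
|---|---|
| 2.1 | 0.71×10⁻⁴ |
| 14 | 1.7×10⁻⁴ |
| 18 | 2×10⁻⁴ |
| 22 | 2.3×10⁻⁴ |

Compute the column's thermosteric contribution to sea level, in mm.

Layer 1 at 22 °C → α = 2.3×10⁻⁴ K⁻¹
Layer 2 at 14 °C → α = 1.7×10⁻⁴ K⁻¹
Layer 3 at 2.1 °C → α = 0.71×10⁻⁴ K⁻¹
0–240 m: 1.8 × 2.3×10⁻⁴ × 240 = 0.09936 m
1.1 × 560 × 1.7×10⁻⁴ = 0.10472 m
0.71×10⁻⁴ × 0.2 × 1500 = 0.02130 m
Δh = 0.09936 + 0.10472 + 0.02130 = 0.22538 m ≈ 230 mm

Δh ≈ 230 mm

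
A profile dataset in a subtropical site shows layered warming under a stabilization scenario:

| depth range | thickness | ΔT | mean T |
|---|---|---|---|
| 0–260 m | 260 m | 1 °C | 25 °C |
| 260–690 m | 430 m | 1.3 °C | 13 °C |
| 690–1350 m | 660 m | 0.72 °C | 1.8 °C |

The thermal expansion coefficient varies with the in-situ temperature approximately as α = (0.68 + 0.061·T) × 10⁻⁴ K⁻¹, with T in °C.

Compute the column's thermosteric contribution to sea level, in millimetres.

Layer 1: α = (0.68 + 0.061×25)×10⁻⁴ = 2.205×10⁻⁴ K⁻¹
Layer 2: α = (0.68 + 0.061×13)×10⁻⁴ = 1.473×10⁻⁴ K⁻¹
Layer 3: α = (0.68 + 0.061×1.8)×10⁻⁴ = 0.7898×10⁻⁴ K⁻¹
1 × 2.205×10⁻⁴ × 260 = 0.05733 m
1.473×10⁻⁴ × 430 × 1.3 = 0.0823407 m
Layer 3: 0.72 × 660 × 0.7898×10⁻⁴ = 0.037531296 m
Δh = 0.05733 + 0.0823407 + 0.037531296 = 0.177201996 m ≈ 180 mm

Δh = 180 mm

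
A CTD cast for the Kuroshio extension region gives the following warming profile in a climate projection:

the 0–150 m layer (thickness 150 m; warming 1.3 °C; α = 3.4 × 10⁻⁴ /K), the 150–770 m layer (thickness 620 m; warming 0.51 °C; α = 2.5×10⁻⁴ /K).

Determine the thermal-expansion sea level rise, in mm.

Δh ≈ 145 mm

Layer 1: 1.3 × 150 × 3.4×10⁻⁴ = 0.06630 m
620 × 0.51 × 2.5×10⁻⁴ = 0.07905 m
Δh = 0.06630 + 0.07905 = 0.14535 m ≈ 145 mm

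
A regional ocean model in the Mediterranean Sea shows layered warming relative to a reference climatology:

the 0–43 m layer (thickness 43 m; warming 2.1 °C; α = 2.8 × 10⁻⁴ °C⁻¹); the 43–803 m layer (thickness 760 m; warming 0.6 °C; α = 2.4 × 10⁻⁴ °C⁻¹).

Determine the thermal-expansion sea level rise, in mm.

2.8×10⁻⁴ × 2.1 × 43 = 0.025284 m
0.6 × 760 × 2.4×10⁻⁴ = 0.10944 m
Δh = 0.025284 + 0.10944 = 0.134724 m

130 mm of thermosteric rise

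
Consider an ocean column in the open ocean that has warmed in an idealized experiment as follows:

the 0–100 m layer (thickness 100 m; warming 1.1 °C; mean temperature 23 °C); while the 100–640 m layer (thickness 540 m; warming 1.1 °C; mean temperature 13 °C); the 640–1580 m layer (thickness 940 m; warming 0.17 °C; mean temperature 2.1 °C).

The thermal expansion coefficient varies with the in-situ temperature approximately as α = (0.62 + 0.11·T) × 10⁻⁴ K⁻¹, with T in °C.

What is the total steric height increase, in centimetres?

about 17.0 cm

Layer 1: α = (0.62 + 0.11×23)×10⁻⁴ = 3.15×10⁻⁴ K⁻¹
Layer 2: α = (0.62 + 0.11×13)×10⁻⁴ = 2.05×10⁻⁴ K⁻¹
Layer 3: α = (0.62 + 0.11×2.1)×10⁻⁴ = 0.851×10⁻⁴ K⁻¹
Layer 1: 3.15×10⁻⁴ × 100 × 1.1 = 0.03465 m
Layer 2: 2.05×10⁻⁴ × 540 × 1.1 = 0.12177 m
640–1580 m: 940 × 0.851×10⁻⁴ × 0.17 = 0.01359898 m
Δh = 0.03465 + 0.12177 + 0.01359898 = 0.17001898 m ≈ 17.0 cm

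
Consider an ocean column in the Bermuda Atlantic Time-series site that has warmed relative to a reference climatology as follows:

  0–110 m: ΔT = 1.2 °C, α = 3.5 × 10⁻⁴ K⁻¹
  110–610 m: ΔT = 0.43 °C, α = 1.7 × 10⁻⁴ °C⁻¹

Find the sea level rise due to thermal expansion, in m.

0–110 m: 110 × 1.2 × 3.5×10⁻⁴ = 0.04620 m
110–610 m: 1.7×10⁻⁴ × 500 × 0.43 = 0.03655 m
Δh = 0.04620 + 0.03655 = 0.08275 m ≈ 0.0828 m

0.0828 m of thermosteric rise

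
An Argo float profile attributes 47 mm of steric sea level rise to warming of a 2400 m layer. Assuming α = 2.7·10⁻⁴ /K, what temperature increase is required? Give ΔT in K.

ΔT = Δh/(αH) = 0.047 / (2.7×10⁻⁴ × 2400) ≈ 0.07253 K

about 0.0725 K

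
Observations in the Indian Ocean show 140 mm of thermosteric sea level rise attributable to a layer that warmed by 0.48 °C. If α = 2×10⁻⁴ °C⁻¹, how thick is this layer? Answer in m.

about 1460 m

H = Δh/(αΔT) = 0.14 / (2×10⁻⁴ × 0.48) ≈ 1458 m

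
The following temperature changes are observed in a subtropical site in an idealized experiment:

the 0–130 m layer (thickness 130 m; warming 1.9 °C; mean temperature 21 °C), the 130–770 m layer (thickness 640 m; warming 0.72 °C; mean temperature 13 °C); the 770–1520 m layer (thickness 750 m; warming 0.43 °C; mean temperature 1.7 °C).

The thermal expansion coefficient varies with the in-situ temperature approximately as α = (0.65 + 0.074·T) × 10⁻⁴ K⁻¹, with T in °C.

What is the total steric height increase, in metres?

Layer 1: α = (0.65 + 0.074×21)×10⁻⁴ = 2.204×10⁻⁴ K⁻¹
Layer 2: α = (0.65 + 0.074×13)×10⁻⁴ = 1.612×10⁻⁴ K⁻¹
Layer 3: α = (0.65 + 0.074×1.7)×10⁻⁴ = 0.7758×10⁻⁴ K⁻¹
0–130 m: 2.204×10⁻⁴ × 1.9 × 130 = 0.0544388 m
640 × 1.612×10⁻⁴ × 0.72 = 0.07428096 m
750 × 0.7758×10⁻⁴ × 0.43 = 0.02501955 m
Δh = 0.0544388 + 0.07428096 + 0.02501955 = 0.15373931 m

about 0.15 m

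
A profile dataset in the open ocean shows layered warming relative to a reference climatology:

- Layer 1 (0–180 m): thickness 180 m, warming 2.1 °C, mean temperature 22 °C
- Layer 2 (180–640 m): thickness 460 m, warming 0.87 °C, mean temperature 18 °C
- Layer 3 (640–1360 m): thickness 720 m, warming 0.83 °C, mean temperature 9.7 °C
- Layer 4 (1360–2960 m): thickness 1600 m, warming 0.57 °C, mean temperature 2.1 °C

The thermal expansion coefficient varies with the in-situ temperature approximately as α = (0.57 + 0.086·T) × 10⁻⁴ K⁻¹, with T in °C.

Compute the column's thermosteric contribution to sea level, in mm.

Layer 1: α = (0.57 + 0.086×22)×10⁻⁴ = 2.462×10⁻⁴ K⁻¹
Layer 2: α = (0.57 + 0.086×18)×10⁻⁴ = 2.118×10⁻⁴ K⁻¹
Layer 3: α = (0.57 + 0.086×9.7)×10⁻⁴ = 1.4042×10⁻⁴ K⁻¹
Layer 4: α = (0.57 + 0.086×2.1)×10⁻⁴ = 0.7506×10⁻⁴ K⁻¹
180 × 2.462×10⁻⁴ × 2.1 = 0.0930636 m
Layer 2: 2.118×10⁻⁴ × 460 × 0.87 = 0.08476236 m
1.4042×10⁻⁴ × 0.83 × 720 = 0.083914992 m
Layer 4: 0.57 × 0.7506×10⁻⁴ × 1600 = 0.06845472 m
Δh = 0.0930636 + 0.08476236 + 0.083914992 + 0.06845472 = 0.330195672 m ≈ 330 mm

about 330 mm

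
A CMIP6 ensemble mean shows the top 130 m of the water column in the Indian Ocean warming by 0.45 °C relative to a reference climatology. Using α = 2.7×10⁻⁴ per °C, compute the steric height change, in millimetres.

Δh = αΔT·H = 2.7×10⁻⁴ × 0.45 × 130 = 0.015795 m

16 mm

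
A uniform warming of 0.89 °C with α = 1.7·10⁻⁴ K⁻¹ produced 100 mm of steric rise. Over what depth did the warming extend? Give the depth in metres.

H = Δh/(αΔT) = 0.1 / (1.7×10⁻⁴ × 0.89) ≈ 660.9 m

H ≈ 661 m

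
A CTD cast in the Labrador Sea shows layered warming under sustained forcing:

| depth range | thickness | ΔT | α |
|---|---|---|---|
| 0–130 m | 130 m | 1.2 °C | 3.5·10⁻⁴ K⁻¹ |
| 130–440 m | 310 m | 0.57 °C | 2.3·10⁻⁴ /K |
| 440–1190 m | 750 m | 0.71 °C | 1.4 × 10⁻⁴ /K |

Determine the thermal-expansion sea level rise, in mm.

about 170 mm

3.5×10⁻⁴ × 1.2 × 130 = 0.05460 m
0.57 × 310 × 2.3×10⁻⁴ = 0.040641 m
Layer 3: 0.71 × 1.4×10⁻⁴ × 750 = 0.07455 m
Δh = 0.05460 + 0.040641 + 0.07455 = 0.169791 m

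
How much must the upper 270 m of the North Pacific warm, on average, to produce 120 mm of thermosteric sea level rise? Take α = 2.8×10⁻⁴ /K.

ΔT = Δh/(αH) = 0.12 / (2.8×10⁻⁴ × 270) ≈ 1.587 °C

about 1.59 °C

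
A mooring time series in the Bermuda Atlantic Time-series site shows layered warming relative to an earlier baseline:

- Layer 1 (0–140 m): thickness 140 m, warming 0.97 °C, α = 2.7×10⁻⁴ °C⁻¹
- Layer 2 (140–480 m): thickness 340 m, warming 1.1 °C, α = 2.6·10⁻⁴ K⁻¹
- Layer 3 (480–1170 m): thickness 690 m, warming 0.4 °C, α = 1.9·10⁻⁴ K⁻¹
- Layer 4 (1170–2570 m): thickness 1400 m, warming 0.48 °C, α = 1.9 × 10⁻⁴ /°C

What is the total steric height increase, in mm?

0.97 × 140 × 2.7×10⁻⁴ = 0.036666 m
Layer 2: 340 × 1.1 × 2.6×10⁻⁴ = 0.09724 m
480–1170 m: 0.4 × 1.9×10⁻⁴ × 690 = 0.05244 m
Layer 4: 0.48 × 1400 × 1.9×10⁻⁴ = 0.12768 m
Δh = 0.036666 + 0.09724 + 0.05244 + 0.12768 = 0.314026 m

310 mm of thermosteric rise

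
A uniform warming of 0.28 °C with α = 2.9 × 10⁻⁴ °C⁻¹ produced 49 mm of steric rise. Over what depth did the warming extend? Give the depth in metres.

603 m

H = Δh/(αΔT) = 0.049 / (2.9×10⁻⁴ × 0.28) ≈ 603.4 m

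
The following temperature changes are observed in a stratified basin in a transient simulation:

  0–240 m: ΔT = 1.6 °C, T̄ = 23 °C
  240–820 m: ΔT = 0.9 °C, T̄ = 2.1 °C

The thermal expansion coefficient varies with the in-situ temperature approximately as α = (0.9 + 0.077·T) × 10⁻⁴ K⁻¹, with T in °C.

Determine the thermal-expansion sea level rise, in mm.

about 158 mm

Layer 1: α = (0.9 + 0.077×23)×10⁻⁴ = 2.671×10⁻⁴ K⁻¹
Layer 2: α = (0.9 + 0.077×2.1)×10⁻⁴ = 1.0617×10⁻⁴ K⁻¹
0–240 m: 2.671×10⁻⁴ × 240 × 1.6 = 0.1025664 m
Layer 2: 580 × 0.9 × 1.0617×10⁻⁴ = 0.05542074 m
Δh = 0.1025664 + 0.05542074 = 0.15798714 m ≈ 158 mm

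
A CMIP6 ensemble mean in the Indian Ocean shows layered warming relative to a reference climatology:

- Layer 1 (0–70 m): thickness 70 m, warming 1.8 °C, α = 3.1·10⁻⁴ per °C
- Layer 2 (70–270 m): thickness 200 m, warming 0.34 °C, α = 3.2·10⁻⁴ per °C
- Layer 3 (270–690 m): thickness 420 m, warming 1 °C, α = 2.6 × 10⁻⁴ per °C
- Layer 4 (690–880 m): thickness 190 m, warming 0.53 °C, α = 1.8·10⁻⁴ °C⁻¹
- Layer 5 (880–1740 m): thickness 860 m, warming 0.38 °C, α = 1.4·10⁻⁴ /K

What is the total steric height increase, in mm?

1.8 × 3.1×10⁻⁴ × 70 = 0.03906 m
Layer 2: 0.34 × 200 × 3.2×10⁻⁴ = 0.02176 m
270–690 m: 420 × 1 × 2.6×10⁻⁴ = 0.10920 m
Layer 4: 0.53 × 190 × 1.8×10⁻⁴ = 0.018126 m
Layer 5: 0.38 × 1.4×10⁻⁴ × 860 = 0.045752 m
Δh = 0.03906 + 0.02176 + 0.10920 + 0.018126 + 0.045752 = 0.233898 m ≈ 234 mm

234 mm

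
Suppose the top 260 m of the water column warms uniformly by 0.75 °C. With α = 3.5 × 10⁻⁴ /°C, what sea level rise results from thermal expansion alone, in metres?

about 0.068 m

Δh = αΔT·H = 3.5×10⁻⁴ × 0.75 × 260 = 0.06825 m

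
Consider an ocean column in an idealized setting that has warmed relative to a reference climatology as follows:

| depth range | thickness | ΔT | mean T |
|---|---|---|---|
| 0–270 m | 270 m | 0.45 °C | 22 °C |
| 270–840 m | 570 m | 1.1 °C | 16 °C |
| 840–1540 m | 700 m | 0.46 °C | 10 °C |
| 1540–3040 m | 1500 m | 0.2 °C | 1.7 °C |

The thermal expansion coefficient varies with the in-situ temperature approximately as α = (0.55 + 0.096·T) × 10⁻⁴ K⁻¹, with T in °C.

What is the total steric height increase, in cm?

Layer 1: α = (0.55 + 0.096×22)×10⁻⁴ = 2.662×10⁻⁴ K⁻¹
Layer 2: α = (0.55 + 0.096×16)×10⁻⁴ = 2.086×10⁻⁴ K⁻¹
Layer 3: α = (0.55 + 0.096×10)×10⁻⁴ = 1.51×10⁻⁴ K⁻¹
Layer 4: α = (0.55 + 0.096×1.7)×10⁻⁴ = 0.7132×10⁻⁴ K⁻¹
2.662×10⁻⁴ × 0.45 × 270 = 0.0323433 m
1.1 × 570 × 2.086×10⁻⁴ = 0.1307922 m
700 × 0.46 × 1.51×10⁻⁴ = 0.048622 m
1540–3040 m: 0.2 × 1500 × 0.7132×10⁻⁴ = 0.021396 m
Δh = 0.0323433 + 0.1307922 + 0.048622 + 0.021396 = 0.2331535 m ≈ 23 cm

about 23 cm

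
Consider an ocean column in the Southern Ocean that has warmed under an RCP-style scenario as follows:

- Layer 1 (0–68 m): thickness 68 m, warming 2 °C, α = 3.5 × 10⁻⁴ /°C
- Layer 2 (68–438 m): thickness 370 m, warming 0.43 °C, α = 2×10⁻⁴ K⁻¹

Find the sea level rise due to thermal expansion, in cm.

0–68 m: 68 × 3.5×10⁻⁴ × 2 = 0.04760 m
370 × 2×10⁻⁴ × 0.43 = 0.03182 m
Δh = 0.04760 + 0.03182 = 0.07942 m

7.94 cm of thermosteric rise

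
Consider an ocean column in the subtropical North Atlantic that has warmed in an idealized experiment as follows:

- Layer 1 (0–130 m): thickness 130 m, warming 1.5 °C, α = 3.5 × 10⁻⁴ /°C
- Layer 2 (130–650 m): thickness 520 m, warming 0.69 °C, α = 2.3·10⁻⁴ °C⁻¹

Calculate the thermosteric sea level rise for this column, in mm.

0–130 m: 1.5 × 130 × 3.5×10⁻⁴ = 0.06825 m
Layer 2: 520 × 2.3×10⁻⁴ × 0.69 = 0.082524 m
Δh = 0.06825 + 0.082524 = 0.150774 m ≈ 150 mm

about 150 mm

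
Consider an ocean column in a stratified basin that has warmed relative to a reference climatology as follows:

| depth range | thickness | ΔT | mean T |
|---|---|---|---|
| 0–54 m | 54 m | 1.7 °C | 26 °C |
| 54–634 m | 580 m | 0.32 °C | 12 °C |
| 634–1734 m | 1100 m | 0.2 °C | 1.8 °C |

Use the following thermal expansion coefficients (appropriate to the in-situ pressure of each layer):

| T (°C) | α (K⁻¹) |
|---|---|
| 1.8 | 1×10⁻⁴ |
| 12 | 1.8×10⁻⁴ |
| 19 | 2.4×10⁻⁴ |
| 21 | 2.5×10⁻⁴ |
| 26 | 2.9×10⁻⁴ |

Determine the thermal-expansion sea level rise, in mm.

Layer 1 at 26 °C → α = 2.9×10⁻⁴ K⁻¹
Layer 2 at 12 °C → α = 1.8×10⁻⁴ K⁻¹
Layer 3 at 1.8 °C → α = 1×10⁻⁴ K⁻¹
Layer 1: 54 × 1.7 × 2.9×10⁻⁴ = 0.026622 m
54–634 m: 1.8×10⁻⁴ × 580 × 0.32 = 0.033408 m
634–1734 m: 1100 × 1×10⁻⁴ × 0.2 = 0.02200 m
Δh = 0.026622 + 0.033408 + 0.02200 = 0.08203 m ≈ 82 mm

82 mm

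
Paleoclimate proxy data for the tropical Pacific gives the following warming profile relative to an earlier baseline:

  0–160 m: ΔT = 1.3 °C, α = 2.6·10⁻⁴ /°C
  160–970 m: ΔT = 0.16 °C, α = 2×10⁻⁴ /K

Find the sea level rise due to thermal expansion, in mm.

80.0 mm of thermosteric rise

Layer 1: 1.3 × 2.6×10⁻⁴ × 160 = 0.05408 m
160–970 m: 810 × 2×10⁻⁴ × 0.16 = 0.02592 m
Δh = 0.05408 + 0.02592 = 0.08000 m ≈ 80.0 mm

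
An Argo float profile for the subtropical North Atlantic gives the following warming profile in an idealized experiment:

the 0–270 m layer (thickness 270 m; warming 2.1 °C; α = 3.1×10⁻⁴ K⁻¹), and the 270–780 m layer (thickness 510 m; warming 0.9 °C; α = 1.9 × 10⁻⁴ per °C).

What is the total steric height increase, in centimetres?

Δh ≈ 26 cm

0–270 m: 270 × 3.1×10⁻⁴ × 2.1 = 0.17577 m
Layer 2: 510 × 0.9 × 1.9×10⁻⁴ = 0.08721 m
Δh = 0.17577 + 0.08721 = 0.26298 m ≈ 26 cm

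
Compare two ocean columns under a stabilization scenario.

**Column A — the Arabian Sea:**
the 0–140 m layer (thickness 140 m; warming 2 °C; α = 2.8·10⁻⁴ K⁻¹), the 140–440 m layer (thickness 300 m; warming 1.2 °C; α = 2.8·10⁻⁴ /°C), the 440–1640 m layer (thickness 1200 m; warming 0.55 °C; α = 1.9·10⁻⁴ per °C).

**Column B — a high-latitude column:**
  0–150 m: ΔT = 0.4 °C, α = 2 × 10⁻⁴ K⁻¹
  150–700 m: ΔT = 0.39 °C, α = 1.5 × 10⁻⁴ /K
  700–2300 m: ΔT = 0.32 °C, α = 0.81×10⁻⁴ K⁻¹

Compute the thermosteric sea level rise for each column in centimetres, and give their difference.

Δh_A ≈ 30.5 cm, Δh_B ≈ 8.56 cm; difference ≈ 21.9 cm

A 140 × 2.8×10⁻⁴ × 2 = 0.07840 m
A 300 × 2.8×10⁻⁴ × 1.2 = 0.10080 m
A 440–1640 m: 1.9×10⁻⁴ × 1200 × 0.55 = 0.12540 m
A total: 0.30460 m
B 0–150 m: 150 × 0.4 × 2×10⁻⁴ = 0.01200 m
B 150–700 m: 0.39 × 550 × 1.5×10⁻⁴ = 0.032175 m
B 700–2300 m: 0.81×10⁻⁴ × 0.32 × 1600 = 0.041472 m
B total: 0.085647 m
Difference: 0.30460 − 0.085647 = 0.218953 m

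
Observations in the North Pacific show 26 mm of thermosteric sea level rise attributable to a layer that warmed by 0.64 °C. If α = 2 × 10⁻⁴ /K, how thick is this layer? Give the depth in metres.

H = Δh/(αΔT) = 0.026 / (2×10⁻⁴ × 0.64) ≈ 203.1 m

H ≈ 203 m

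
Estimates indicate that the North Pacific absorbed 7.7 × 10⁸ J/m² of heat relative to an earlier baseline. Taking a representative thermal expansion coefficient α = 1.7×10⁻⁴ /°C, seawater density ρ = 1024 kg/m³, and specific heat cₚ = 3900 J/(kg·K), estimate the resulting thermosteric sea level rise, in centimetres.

3.3 cm of thermosteric rise

Δh = αQ/(ρcₚ) = 1.7×10⁻⁴ × 7.7×10⁸ / (1024 × 3900) ≈ 0.032777 m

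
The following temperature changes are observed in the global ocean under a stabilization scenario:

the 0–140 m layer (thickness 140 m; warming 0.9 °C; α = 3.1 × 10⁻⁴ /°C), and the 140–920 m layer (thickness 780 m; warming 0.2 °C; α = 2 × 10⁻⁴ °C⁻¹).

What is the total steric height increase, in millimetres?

Δh = 70 mm

0–140 m: 0.9 × 140 × 3.1×10⁻⁴ = 0.03906 m
Layer 2: 2×10⁻⁴ × 0.2 × 780 = 0.03120 m
Δh = 0.03906 + 0.03120 = 0.07026 m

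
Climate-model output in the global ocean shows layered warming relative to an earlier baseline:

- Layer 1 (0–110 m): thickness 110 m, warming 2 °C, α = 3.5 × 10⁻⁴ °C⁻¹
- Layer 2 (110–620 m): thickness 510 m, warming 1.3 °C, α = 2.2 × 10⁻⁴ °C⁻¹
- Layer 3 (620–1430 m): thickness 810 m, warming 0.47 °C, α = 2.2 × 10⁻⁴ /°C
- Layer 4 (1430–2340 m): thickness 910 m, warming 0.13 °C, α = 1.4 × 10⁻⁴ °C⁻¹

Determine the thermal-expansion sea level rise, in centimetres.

Layer 1: 3.5×10⁻⁴ × 2 × 110 = 0.07700 m
Layer 2: 510 × 2.2×10⁻⁴ × 1.3 = 0.14586 m
Layer 3: 810 × 2.2×10⁻⁴ × 0.47 = 0.083754 m
910 × 1.4×10⁻⁴ × 0.13 = 0.016562 m
Δh = 0.07700 + 0.14586 + 0.083754 + 0.016562 = 0.323176 m ≈ 32 cm

32 cm of thermosteric rise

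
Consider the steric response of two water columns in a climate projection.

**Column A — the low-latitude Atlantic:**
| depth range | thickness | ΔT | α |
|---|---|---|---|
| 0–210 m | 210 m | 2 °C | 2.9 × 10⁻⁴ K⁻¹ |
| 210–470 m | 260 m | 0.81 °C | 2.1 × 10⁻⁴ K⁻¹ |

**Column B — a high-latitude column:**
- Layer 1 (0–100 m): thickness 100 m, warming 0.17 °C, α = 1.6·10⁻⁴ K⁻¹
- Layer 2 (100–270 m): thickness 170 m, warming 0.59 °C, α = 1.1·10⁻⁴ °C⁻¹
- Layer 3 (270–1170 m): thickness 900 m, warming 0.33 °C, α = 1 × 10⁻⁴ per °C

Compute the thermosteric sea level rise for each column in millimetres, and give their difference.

Δh_A ≈ 166 mm, Δh_B ≈ 43.5 mm; difference ≈ 123 mm

A Layer 1: 2 × 2.9×10⁻⁴ × 210 = 0.12180 m
A 210–470 m: 0.81 × 260 × 2.1×10⁻⁴ = 0.044226 m
A total: 0.166026 m
B 0–100 m: 0.17 × 1.6×10⁻⁴ × 100 = 0.00272 m
B 100–270 m: 0.59 × 170 × 1.1×10⁻⁴ = 0.011033 m
B 270–1170 m: 0.33 × 900 × 1×10⁻⁴ = 0.02970 m
B total: 0.043453 m
Difference: 0.166026 − 0.043453 = 0.122573 m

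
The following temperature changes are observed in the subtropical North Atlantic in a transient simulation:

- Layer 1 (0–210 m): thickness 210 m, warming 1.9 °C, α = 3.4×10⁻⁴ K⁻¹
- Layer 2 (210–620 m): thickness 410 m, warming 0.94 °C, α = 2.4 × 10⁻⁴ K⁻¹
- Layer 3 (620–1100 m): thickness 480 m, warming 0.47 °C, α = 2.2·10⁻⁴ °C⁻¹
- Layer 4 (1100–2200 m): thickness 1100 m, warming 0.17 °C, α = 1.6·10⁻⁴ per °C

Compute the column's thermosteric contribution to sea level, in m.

Layer 1: 210 × 3.4×10⁻⁴ × 1.9 = 0.13566 m
210–620 m: 2.4×10⁻⁴ × 410 × 0.94 = 0.092496 m
620–1100 m: 0.47 × 480 × 2.2×10⁻⁴ = 0.049632 m
1100–2200 m: 0.17 × 1100 × 1.6×10⁻⁴ = 0.02992 m
Δh = 0.13566 + 0.092496 + 0.049632 + 0.02992 = 0.307708 m ≈ 0.308 m

0.308 m of thermosteric rise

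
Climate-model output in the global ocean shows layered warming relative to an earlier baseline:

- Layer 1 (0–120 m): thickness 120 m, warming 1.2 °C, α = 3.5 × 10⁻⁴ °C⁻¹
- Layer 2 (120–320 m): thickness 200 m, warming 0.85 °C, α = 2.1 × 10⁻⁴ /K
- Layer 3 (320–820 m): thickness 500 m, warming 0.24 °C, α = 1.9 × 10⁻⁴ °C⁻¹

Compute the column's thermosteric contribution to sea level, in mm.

Δh ≈ 109 mm

0–120 m: 1.2 × 120 × 3.5×10⁻⁴ = 0.05040 m
Layer 2: 0.85 × 200 × 2.1×10⁻⁴ = 0.03570 m
500 × 1.9×10⁻⁴ × 0.24 = 0.02280 m
Δh = 0.05040 + 0.03570 + 0.02280 = 0.10890 m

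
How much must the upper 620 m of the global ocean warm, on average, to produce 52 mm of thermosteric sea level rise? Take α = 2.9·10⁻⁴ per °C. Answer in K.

ΔT ≈ 0.29 K

ΔT = Δh/(αH) = 0.052 / (2.9×10⁻⁴ × 620) ≈ 0.2892 K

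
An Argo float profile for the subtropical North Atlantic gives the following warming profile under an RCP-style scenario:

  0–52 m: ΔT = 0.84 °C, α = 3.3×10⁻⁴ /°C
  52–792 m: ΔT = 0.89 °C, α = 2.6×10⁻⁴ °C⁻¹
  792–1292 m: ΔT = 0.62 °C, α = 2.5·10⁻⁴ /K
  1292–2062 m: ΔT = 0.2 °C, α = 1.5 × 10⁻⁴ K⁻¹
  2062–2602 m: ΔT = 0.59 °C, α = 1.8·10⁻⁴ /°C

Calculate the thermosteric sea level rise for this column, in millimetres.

340 mm

Layer 1: 0.84 × 52 × 3.3×10⁻⁴ = 0.0144144 m
740 × 2.6×10⁻⁴ × 0.89 = 0.171236 m
Layer 3: 0.62 × 2.5×10⁻⁴ × 500 = 0.07750 m
Layer 4: 1.5×10⁻⁴ × 770 × 0.2 = 0.02310 m
2062–2602 m: 0.59 × 540 × 1.8×10⁻⁴ = 0.057348 m
Δh = 0.0144144 + 0.171236 + 0.07750 + 0.02310 + 0.057348 = 0.3435984 m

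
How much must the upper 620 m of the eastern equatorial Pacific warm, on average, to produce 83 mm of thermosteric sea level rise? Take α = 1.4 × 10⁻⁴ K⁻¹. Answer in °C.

ΔT = Δh/(αH) = 0.083 / (1.4×10⁻⁴ × 620) ≈ 0.9562 °C

about 0.956 °C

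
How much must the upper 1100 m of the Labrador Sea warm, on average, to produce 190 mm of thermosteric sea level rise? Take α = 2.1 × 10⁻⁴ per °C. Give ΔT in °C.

ΔT = Δh/(αH) = 0.19 / (2.1×10⁻⁴ × 1100) ≈ 0.8225 °C

0.823 °C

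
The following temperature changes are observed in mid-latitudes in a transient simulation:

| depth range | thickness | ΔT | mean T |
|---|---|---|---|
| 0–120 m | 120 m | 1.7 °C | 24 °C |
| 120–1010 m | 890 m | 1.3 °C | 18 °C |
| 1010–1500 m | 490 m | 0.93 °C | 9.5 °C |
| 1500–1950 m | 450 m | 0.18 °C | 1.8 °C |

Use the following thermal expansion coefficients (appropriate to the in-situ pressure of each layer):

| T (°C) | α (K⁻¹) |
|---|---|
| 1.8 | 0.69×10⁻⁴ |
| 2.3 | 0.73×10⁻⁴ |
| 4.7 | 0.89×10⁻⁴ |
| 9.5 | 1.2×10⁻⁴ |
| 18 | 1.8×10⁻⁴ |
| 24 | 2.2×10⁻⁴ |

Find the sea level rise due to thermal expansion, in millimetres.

Layer 1 at 24 °C → α = 2.2×10⁻⁴ K⁻¹
Layer 2 at 18 °C → α = 1.8×10⁻⁴ K⁻¹
Layer 3 at 9.5 °C → α = 1.2×10⁻⁴ K⁻¹
Layer 4 at 1.8 °C → α = 0.69×10⁻⁴ K⁻¹
2.2×10⁻⁴ × 120 × 1.7 = 0.04488 m
Layer 2: 1.3 × 1.8×10⁻⁴ × 890 = 0.20826 m
1010–1500 m: 1.2×10⁻⁴ × 490 × 0.93 = 0.054684 m
0.18 × 0.69×10⁻⁴ × 450 = 0.005589 m
Δh = 0.04488 + 0.20826 + 0.054684 + 0.005589 = 0.313413 m ≈ 313 mm

about 313 mm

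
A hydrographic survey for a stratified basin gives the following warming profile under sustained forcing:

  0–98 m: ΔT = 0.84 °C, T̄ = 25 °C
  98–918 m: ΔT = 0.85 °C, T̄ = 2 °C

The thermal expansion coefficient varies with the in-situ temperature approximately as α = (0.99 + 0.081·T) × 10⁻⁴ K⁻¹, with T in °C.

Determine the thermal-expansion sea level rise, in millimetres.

about 105 mm

Layer 1: α = (0.99 + 0.081×25)×10⁻⁴ = 3.015×10⁻⁴ K⁻¹
Layer 2: α = (0.99 + 0.081×2)×10⁻⁴ = 1.152×10⁻⁴ K⁻¹
0–98 m: 3.015×10⁻⁴ × 98 × 0.84 = 0.02481948 m
98–918 m: 1.152×10⁻⁴ × 0.85 × 820 = 0.0802944 m
Δh = 0.02481948 + 0.0802944 = 0.10511388 m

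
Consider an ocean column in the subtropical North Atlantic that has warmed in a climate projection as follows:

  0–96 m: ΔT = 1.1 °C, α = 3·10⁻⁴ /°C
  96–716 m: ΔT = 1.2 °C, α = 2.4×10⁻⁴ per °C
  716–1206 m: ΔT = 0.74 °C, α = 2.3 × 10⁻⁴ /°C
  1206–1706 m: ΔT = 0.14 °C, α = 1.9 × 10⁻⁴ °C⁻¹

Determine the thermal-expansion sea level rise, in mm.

Layer 1: 3×10⁻⁴ × 1.1 × 96 = 0.03168 m
1.2 × 620 × 2.4×10⁻⁴ = 0.17856 m
0.74 × 2.3×10⁻⁴ × 490 = 0.083398 m
1206–1706 m: 0.14 × 1.9×10⁻⁴ × 500 = 0.01330 m
Δh = 0.03168 + 0.17856 + 0.083398 + 0.01330 = 0.306938 m

307 mm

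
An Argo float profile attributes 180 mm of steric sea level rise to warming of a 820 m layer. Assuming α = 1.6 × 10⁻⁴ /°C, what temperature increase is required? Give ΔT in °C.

ΔT = Δh/(αH) = 0.18 / (1.6×10⁻⁴ × 820) ≈ 1.372 °C

ΔT ≈ 1.37 °C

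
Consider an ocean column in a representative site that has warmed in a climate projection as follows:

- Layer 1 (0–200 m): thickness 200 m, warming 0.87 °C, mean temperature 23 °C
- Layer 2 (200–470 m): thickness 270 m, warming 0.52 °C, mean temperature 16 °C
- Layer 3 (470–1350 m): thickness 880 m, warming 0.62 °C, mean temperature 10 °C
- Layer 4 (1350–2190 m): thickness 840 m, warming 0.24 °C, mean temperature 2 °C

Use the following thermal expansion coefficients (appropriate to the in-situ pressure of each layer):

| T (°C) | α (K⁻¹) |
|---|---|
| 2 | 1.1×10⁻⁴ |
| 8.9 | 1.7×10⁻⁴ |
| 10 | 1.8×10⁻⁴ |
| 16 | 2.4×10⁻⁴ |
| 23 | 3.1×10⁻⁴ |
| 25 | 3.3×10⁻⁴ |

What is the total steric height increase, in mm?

208 mm of thermosteric rise

Layer 1 at 23 °C → α = 3.1×10⁻⁴ K⁻¹
Layer 2 at 16 °C → α = 2.4×10⁻⁴ K⁻¹
Layer 3 at 10 °C → α = 1.8×10⁻⁴ K⁻¹
Layer 4 at 2 °C → α = 1.1×10⁻⁴ K⁻¹
0–200 m: 0.87 × 200 × 3.1×10⁻⁴ = 0.05394 m
Layer 2: 2.4×10⁻⁴ × 270 × 0.52 = 0.033696 m
470–1350 m: 0.62 × 1.8×10⁻⁴ × 880 = 0.098208 m
1350–2190 m: 840 × 0.24 × 1.1×10⁻⁴ = 0.022176 m
Δh = 0.05394 + 0.033696 + 0.098208 + 0.022176 = 0.20802 m ≈ 208 mm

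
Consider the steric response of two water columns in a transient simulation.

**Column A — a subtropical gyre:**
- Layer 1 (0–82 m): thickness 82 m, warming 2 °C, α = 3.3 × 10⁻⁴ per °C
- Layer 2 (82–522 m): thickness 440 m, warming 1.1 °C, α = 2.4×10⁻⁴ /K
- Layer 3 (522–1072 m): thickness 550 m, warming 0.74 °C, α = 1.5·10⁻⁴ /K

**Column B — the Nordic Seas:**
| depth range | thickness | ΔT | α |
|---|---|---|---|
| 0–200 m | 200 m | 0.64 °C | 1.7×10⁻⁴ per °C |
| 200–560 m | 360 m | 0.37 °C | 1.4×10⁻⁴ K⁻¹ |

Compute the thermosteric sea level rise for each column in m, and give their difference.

A: 0.23 m; B: 0.040 m; difference 0.19 m

A Layer 1: 2 × 82 × 3.3×10⁻⁴ = 0.05412 m
A 82–522 m: 2.4×10⁻⁴ × 440 × 1.1 = 0.11616 m
A Layer 3: 1.5×10⁻⁴ × 550 × 0.74 = 0.06105 m
A total: 0.23133 m
B 0–200 m: 0.64 × 200 × 1.7×10⁻⁴ = 0.02176 m
B 200–560 m: 0.37 × 360 × 1.4×10⁻⁴ = 0.018648 m
B total: 0.040408 m
Difference: 0.23133 − 0.040408 = 0.190922 m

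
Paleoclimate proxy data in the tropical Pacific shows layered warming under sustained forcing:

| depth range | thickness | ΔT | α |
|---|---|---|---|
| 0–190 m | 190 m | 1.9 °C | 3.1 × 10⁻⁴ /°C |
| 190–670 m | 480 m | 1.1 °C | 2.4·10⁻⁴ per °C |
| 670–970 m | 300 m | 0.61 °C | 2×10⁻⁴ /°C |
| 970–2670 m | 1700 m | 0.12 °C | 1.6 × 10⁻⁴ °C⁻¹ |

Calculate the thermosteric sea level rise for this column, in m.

0–190 m: 190 × 1.9 × 3.1×10⁻⁴ = 0.11191 m
Layer 2: 480 × 2.4×10⁻⁴ × 1.1 = 0.12672 m
670–970 m: 300 × 0.61 × 2×10⁻⁴ = 0.03660 m
Layer 4: 1.6×10⁻⁴ × 1700 × 0.12 = 0.03264 m
Δh = 0.11191 + 0.12672 + 0.03660 + 0.03264 = 0.30787 m

0.31 m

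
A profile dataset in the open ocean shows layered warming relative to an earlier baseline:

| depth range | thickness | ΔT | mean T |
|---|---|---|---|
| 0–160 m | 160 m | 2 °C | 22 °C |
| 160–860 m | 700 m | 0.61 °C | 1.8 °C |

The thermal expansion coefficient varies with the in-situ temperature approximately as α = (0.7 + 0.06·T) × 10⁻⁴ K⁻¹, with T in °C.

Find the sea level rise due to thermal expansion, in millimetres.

Layer 1: α = (0.7 + 0.06×22)×10⁻⁴ = 2.02×10⁻⁴ K⁻¹
Layer 2: α = (0.7 + 0.06×1.8)×10⁻⁴ = 0.808×10⁻⁴ K⁻¹
160 × 2 × 2.02×10⁻⁴ = 0.06464 m
0.808×10⁻⁴ × 0.61 × 700 = 0.0345016 m
Δh = 0.06464 + 0.0345016 = 0.0991416 m

Δh = 99.1 mm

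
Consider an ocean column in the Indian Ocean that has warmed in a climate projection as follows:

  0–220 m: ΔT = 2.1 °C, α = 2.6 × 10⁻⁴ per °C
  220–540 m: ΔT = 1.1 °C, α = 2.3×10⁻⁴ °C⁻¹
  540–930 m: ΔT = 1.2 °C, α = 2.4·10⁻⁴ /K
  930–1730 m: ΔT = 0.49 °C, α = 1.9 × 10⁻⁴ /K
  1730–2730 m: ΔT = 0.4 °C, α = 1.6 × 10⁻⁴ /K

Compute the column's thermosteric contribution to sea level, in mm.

Layer 1: 220 × 2.6×10⁻⁴ × 2.1 = 0.12012 m
220–540 m: 2.3×10⁻⁴ × 320 × 1.1 = 0.08096 m
Layer 3: 390 × 1.2 × 2.4×10⁻⁴ = 0.11232 m
Layer 4: 0.49 × 800 × 1.9×10⁻⁴ = 0.07448 m
0.4 × 1000 × 1.6×10⁻⁴ = 0.06400 m
Δh = 0.12012 + 0.08096 + 0.11232 + 0.07448 + 0.06400 = 0.45188 m ≈ 452 mm

about 452 mm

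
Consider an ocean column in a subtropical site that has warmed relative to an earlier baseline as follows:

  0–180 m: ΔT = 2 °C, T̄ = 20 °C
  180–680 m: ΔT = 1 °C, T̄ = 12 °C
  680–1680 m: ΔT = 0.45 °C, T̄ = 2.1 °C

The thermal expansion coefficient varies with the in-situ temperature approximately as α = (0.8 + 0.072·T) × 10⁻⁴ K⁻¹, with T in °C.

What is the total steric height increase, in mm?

Δh ≈ 210 mm

Layer 1: α = (0.8 + 0.072×20)×10⁻⁴ = 2.24×10⁻⁴ K⁻¹
Layer 2: α = (0.8 + 0.072×12)×10⁻⁴ = 1.664×10⁻⁴ K⁻¹
Layer 3: α = (0.8 + 0.072×2.1)×10⁻⁴ = 0.9512×10⁻⁴ K⁻¹
Layer 1: 2.24×10⁻⁴ × 2 × 180 = 0.08064 m
Layer 2: 1 × 500 × 1.664×10⁻⁴ = 0.08320 m
Layer 3: 0.9512×10⁻⁴ × 0.45 × 1000 = 0.042804 m
Δh = 0.08064 + 0.08320 + 0.042804 = 0.206644 m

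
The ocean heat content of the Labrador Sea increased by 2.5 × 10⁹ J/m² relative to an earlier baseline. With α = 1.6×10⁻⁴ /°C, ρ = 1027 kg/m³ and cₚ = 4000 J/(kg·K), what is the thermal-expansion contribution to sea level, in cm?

Δh = αQ/(ρcₚ) = 1.6×10⁻⁴ × 2.5×10⁹ / (1027 × 4000) ≈ 0.097371 m

Δh = 9.74 cm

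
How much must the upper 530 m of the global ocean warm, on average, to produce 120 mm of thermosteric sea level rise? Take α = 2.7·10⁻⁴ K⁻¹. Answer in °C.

ΔT = Δh/(αH) = 0.12 / (2.7×10⁻⁴ × 530) ≈ 0.8386 °C

0.839 °C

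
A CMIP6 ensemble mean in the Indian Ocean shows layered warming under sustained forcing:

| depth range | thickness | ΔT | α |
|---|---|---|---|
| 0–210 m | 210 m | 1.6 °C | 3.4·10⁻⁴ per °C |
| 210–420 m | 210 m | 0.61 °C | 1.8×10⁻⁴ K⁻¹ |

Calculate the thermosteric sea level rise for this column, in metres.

210 × 3.4×10⁻⁴ × 1.6 = 0.11424 m
210–420 m: 1.8×10⁻⁴ × 0.61 × 210 = 0.023058 m
Δh = 0.11424 + 0.023058 = 0.137298 m

0.137 m of thermosteric rise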